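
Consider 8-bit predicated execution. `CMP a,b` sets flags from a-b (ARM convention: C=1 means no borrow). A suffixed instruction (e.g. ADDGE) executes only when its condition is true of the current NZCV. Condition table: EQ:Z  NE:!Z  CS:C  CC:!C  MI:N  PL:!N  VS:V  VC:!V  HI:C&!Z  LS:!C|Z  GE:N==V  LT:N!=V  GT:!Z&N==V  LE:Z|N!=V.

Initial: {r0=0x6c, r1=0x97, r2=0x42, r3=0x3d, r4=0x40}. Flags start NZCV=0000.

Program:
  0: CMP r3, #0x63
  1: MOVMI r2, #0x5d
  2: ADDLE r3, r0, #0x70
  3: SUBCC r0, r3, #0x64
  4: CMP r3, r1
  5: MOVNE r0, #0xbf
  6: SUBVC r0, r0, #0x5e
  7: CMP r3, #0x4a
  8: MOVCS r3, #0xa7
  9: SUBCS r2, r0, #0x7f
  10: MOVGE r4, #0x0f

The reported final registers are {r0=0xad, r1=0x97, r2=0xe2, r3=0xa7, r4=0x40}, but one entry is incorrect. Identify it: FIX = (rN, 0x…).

FIX = (r0, 0x61)

0: ✓ CMP  NZCV=1000
1: ✓ MOVMI  r2←0x5d
2: ✓ ADDLE  r3←0xdc
3: ✓ SUBCC  r0←0x78
4: ✓ CMP  NZCV=0010
5: ✓ MOVNE  r0←0xbf
6: ✓ SUBVC  r0←0x61
7: ✓ CMP  NZCV=1010
8: ✓ MOVCS  r3←0xa7
9: ✓ SUBCS  r2←0xe2
10: · MOVGE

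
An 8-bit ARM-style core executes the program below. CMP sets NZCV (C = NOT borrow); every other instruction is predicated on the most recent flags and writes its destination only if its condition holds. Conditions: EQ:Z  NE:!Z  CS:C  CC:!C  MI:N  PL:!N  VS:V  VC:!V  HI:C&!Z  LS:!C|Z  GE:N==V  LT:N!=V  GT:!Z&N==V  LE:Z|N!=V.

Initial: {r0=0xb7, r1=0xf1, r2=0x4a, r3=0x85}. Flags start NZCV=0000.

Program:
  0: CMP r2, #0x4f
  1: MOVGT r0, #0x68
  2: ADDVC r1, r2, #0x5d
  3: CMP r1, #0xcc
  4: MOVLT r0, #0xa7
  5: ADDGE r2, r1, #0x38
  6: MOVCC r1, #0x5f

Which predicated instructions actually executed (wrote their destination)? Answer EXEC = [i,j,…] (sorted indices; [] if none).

[0] flags=1000 → (cmp)
[1] flags=1000 GT?F → skip
[2] flags=1000 VC?T → r1=0xa7
[3] flags=1000 → (cmp)
[4] flags=1000 LT?T → r0=0xa7
[5] flags=1000 GE?F → skip
[6] flags=1000 CC?T → r1=0x5f

EXEC = [2,4,6]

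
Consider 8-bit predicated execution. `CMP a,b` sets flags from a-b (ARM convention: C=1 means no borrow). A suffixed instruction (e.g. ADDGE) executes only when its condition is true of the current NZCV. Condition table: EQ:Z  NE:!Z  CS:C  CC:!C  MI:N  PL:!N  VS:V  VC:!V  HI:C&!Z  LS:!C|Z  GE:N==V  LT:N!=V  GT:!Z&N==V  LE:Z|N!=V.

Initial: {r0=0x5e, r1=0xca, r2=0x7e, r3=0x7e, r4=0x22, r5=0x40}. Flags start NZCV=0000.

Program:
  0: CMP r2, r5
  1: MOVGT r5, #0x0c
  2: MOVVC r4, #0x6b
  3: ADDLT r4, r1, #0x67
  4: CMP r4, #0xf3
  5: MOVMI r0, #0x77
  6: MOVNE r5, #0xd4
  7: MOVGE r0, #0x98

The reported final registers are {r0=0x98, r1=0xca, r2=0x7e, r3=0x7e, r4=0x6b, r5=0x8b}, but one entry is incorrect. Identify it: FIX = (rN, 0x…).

0: ✓ CMP  NZCV=0010
1: ✓ MOVGT  r5←0x0c
2: ✓ MOVVC  r4←0x6b
3: · ADDLT
4: ✓ CMP  NZCV=0000
5: · MOVMI
6: ✓ MOVNE  r5←0xd4
7: ✓ MOVGE  r0←0x98

FIX = (r5, 0xd4)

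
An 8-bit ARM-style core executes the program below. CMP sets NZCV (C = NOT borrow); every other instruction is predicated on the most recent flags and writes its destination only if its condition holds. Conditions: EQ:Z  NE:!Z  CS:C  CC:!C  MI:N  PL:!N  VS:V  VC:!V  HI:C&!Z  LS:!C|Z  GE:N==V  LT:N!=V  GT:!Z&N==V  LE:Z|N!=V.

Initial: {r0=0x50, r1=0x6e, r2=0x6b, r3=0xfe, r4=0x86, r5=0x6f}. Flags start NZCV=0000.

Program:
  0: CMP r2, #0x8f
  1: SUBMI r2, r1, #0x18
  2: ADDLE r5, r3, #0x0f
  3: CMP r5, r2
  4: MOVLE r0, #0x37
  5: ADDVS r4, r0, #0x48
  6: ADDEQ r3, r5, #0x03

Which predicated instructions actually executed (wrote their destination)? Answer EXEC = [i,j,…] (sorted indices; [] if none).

EXEC = [1]

0: ✓ CMP  NZCV=1001
1: ✓ SUBMI  r2←0x56
2: · ADDLE
3: ✓ CMP  NZCV=0010
4: · MOVLE
5: · ADDVS
6: · ADDEQ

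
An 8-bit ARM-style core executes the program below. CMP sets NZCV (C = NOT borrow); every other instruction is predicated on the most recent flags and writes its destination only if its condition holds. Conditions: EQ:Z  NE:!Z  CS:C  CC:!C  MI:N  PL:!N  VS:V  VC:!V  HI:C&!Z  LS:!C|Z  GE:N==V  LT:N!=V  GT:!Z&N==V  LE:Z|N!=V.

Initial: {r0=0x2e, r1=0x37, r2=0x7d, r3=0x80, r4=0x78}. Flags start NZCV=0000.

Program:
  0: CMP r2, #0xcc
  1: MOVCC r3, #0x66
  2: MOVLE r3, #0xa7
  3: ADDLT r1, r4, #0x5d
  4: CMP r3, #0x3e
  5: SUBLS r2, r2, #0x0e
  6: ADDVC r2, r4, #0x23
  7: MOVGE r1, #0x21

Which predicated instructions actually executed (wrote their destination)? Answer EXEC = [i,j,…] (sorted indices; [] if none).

EXEC = [1,6,7]

[0] flags=1001 → (cmp)
[1] flags=1001 CC?T → r3=0x66
[2] flags=1001 LE?F → skip
[3] flags=1001 LT?F → skip
[4] flags=0010 → (cmp)
[5] flags=0010 LS?F → skip
[6] flags=0010 VC?T → r2=0x9b
[7] flags=0010 GE?T → r1=0x21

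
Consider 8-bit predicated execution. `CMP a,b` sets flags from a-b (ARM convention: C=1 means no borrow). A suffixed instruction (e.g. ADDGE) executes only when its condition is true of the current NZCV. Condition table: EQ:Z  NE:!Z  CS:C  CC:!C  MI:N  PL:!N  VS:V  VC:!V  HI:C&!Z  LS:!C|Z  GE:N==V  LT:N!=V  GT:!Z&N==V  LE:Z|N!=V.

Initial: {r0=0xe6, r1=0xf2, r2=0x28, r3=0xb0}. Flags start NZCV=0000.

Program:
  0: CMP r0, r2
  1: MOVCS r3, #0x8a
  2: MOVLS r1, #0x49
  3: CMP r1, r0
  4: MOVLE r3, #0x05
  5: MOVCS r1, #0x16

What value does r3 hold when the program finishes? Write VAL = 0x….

0: ✓ CMP  NZCV=1010
1: ✓ MOVCS  r3←0x8a
2: · MOVLS
3: ✓ CMP  NZCV=0010
4: · MOVLE
5: ✓ MOVCS  r1←0x16

VAL = 0x8a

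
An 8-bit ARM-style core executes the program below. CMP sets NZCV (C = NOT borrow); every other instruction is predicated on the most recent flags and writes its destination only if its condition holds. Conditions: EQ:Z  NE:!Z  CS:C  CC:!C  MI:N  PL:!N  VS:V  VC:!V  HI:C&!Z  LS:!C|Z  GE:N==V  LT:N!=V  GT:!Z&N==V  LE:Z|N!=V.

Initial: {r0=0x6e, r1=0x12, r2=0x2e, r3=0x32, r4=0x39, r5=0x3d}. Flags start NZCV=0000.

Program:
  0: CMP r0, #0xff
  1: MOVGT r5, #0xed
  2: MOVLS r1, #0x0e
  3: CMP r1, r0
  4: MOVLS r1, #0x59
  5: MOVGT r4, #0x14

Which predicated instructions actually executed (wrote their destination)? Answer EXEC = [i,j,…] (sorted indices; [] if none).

EXEC = [1,2,4]

0: ✓ CMP  NZCV=0000
1: ✓ MOVGT  r5←0xed
2: ✓ MOVLS  r1←0x0e
3: ✓ CMP  NZCV=1000
4: ✓ MOVLS  r1←0x59
5: · MOVGT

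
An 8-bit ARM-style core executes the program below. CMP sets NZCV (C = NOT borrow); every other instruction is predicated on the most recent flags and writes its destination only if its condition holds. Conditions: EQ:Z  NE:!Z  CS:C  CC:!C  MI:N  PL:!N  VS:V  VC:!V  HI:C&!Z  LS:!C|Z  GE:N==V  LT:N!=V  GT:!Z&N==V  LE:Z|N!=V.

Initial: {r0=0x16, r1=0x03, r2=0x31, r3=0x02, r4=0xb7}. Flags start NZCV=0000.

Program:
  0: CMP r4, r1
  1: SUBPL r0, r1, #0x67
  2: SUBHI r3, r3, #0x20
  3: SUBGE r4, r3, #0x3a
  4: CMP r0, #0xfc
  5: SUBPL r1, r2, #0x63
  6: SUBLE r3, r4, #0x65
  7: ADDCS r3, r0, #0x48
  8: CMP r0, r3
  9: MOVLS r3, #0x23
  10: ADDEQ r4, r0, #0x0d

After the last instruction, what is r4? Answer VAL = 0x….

0: ✓ CMP  NZCV=1010
1: · SUBPL
2: ✓ SUBHI  r3←0xe2
3: · SUBGE
4: ✓ CMP  NZCV=0000
5: ✓ SUBPL  r1←0xce
6: · SUBLE
7: · ADDCS
8: ✓ CMP  NZCV=0000
9: ✓ MOVLS  r3←0x23
10: · ADDEQ

VAL = 0xb7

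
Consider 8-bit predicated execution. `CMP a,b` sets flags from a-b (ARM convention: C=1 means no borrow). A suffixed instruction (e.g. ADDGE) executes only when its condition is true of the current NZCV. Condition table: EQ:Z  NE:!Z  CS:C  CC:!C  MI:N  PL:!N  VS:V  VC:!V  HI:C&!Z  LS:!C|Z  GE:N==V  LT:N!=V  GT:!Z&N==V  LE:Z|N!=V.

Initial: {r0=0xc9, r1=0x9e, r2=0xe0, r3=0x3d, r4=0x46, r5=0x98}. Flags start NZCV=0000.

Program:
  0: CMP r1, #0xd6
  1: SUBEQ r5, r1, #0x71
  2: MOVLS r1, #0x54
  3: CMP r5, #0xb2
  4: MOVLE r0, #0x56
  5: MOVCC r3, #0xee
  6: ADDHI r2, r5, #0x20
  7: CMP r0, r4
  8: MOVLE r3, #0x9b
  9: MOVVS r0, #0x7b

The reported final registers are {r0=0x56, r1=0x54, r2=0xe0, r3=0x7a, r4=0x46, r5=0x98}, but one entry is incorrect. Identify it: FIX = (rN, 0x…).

0: ✓ CMP  NZCV=1000
1: · SUBEQ
2: ✓ MOVLS  r1←0x54
3: ✓ CMP  NZCV=1000
4: ✓ MOVLE  r0←0x56
5: ✓ MOVCC  r3←0xee
6: · ADDHI
7: ✓ CMP  NZCV=0010
8: · MOVLE
9: · MOVVS

FIX = (r3, 0xee)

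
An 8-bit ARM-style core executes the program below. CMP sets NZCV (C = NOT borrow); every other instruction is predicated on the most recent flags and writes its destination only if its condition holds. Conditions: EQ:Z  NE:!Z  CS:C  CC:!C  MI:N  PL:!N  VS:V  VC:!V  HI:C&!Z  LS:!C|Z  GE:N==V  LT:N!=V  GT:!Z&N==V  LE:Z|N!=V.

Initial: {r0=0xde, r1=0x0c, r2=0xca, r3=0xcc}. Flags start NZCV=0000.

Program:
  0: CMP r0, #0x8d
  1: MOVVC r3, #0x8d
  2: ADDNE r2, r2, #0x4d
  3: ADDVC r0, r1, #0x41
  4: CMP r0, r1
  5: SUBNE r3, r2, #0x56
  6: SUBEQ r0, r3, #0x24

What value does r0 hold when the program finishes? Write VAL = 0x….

[0] flags=0010 → (cmp)
[1] flags=0010 VC?T → r3=0x8d
[2] flags=0010 NE?T → r2=0x17
[3] flags=0010 VC?T → r0=0x4d
[4] flags=0010 → (cmp)
[5] flags=0010 NE?T → r3=0xc1
[6] flags=0010 EQ?F → skip

VAL = 0x4d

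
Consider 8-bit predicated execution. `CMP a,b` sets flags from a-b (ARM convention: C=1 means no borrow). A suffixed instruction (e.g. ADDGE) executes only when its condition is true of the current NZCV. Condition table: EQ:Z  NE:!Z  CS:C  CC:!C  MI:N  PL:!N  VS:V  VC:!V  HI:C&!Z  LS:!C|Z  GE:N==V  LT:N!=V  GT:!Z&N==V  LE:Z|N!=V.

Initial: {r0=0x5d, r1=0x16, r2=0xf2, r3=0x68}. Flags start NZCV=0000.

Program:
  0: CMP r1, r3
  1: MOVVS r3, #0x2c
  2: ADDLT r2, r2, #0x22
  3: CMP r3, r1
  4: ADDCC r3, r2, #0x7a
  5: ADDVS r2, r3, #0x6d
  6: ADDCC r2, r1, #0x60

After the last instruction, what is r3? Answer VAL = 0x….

VAL = 0x68

[0] flags=1000 → (cmp)
[1] flags=1000 VS?F → skip
[2] flags=1000 LT?T → r2=0x14
[3] flags=0010 → (cmp)
[4] flags=0010 CC?F → skip
[5] flags=0010 VS?F → skip
[6] flags=0010 CC?F → skip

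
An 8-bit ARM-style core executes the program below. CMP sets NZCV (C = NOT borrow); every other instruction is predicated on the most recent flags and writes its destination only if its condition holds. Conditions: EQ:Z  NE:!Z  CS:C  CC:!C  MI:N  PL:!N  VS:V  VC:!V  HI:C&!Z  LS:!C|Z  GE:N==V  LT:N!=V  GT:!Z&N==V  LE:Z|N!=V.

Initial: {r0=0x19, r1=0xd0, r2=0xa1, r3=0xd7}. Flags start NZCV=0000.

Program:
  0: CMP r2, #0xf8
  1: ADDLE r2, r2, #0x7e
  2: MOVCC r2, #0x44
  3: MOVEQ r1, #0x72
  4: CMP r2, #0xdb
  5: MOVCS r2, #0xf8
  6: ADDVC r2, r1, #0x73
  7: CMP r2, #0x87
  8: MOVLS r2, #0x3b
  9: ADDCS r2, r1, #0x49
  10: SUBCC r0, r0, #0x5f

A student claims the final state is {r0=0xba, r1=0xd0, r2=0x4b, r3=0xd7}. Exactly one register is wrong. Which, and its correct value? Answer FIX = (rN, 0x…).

[0] flags=1000 → (cmp)
[1] flags=1000 LE?T → r2=0x1f
[2] flags=1000 CC?T → r2=0x44
[3] flags=1000 EQ?F → skip
[4] flags=0000 → (cmp)
[5] flags=0000 CS?F → skip
[6] flags=0000 VC?T → r2=0x43
[7] flags=1001 → (cmp)
[8] flags=1001 LS?T → r2=0x3b
[9] flags=1001 CS?F → skip
[10] flags=1001 CC?T → r0=0xba

FIX = (r2, 0x3b)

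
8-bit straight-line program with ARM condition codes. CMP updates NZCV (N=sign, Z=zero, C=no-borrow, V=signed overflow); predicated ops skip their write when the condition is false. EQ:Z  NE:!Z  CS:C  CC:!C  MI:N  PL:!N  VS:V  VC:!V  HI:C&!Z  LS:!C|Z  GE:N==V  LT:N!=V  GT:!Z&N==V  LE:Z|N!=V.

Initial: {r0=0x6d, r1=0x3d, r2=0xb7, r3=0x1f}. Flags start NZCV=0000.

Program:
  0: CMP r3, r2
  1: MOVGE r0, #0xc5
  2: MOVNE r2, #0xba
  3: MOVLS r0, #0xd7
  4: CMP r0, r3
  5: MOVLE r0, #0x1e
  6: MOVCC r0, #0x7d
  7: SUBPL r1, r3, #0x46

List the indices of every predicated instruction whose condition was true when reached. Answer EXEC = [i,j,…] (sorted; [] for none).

0: ✓ CMP  NZCV=0000
1: ✓ MOVGE  r0←0xc5
2: ✓ MOVNE  r2←0xba
3: ✓ MOVLS  r0←0xd7
4: ✓ CMP  NZCV=1010
5: ✓ MOVLE  r0←0x1e
6: · MOVCC
7: · SUBPL

EXEC = [1,2,3,5]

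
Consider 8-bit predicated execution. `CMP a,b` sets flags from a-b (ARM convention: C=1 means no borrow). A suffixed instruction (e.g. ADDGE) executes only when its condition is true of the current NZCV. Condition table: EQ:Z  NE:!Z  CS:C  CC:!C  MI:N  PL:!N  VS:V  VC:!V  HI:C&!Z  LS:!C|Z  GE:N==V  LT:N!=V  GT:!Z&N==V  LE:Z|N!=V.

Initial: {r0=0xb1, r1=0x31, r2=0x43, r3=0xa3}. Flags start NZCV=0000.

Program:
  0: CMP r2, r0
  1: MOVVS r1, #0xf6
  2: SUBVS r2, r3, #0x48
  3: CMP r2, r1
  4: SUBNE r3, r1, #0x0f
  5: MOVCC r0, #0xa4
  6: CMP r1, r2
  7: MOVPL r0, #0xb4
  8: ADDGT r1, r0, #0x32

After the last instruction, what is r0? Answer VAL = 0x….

0: ✓ CMP  NZCV=1001
1: ✓ MOVVS  r1←0xf6
2: ✓ SUBVS  r2←0x5b
3: ✓ CMP  NZCV=0000
4: ✓ SUBNE  r3←0xe7
5: ✓ MOVCC  r0←0xa4
6: ✓ CMP  NZCV=1010
7: · MOVPL
8: · ADDGT

VAL = 0xa4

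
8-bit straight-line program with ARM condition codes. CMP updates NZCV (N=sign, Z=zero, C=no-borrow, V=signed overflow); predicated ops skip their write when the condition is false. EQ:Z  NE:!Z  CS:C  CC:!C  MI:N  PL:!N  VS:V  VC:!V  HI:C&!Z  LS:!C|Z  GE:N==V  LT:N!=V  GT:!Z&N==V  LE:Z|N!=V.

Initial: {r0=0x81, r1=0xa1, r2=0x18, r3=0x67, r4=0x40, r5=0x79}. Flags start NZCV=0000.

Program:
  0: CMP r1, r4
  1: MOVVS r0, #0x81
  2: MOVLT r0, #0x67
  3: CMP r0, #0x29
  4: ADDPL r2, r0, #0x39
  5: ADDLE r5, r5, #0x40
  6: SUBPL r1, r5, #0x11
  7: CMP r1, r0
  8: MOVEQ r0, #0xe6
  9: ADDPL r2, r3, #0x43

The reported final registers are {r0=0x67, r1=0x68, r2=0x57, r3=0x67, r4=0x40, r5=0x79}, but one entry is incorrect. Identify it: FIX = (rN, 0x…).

0: ✓ CMP  NZCV=0011
1: ✓ MOVVS  r0←0x81
2: ✓ MOVLT  r0←0x67
3: ✓ CMP  NZCV=0010
4: ✓ ADDPL  r2←0xa0
5: · ADDLE
6: ✓ SUBPL  r1←0x68
7: ✓ CMP  NZCV=0010
8: · MOVEQ
9: ✓ ADDPL  r2←0xaa

FIX = (r2, 0xaa)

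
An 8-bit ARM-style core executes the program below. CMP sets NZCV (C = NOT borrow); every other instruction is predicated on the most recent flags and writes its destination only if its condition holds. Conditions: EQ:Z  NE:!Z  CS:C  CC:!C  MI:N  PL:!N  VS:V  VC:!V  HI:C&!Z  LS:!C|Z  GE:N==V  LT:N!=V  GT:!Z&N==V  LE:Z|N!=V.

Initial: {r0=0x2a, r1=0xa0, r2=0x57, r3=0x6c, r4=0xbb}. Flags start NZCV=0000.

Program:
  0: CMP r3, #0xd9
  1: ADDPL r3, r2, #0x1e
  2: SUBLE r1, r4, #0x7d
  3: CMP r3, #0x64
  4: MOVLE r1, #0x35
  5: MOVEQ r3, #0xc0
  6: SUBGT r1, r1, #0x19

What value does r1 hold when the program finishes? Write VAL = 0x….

[0] flags=1001 → (cmp)
[1] flags=1001 PL?F → skip
[2] flags=1001 LE?F → skip
[3] flags=0010 → (cmp)
[4] flags=0010 LE?F → skip
[5] flags=0010 EQ?F → skip
[6] flags=0010 GT?T → r1=0x87

VAL = 0x87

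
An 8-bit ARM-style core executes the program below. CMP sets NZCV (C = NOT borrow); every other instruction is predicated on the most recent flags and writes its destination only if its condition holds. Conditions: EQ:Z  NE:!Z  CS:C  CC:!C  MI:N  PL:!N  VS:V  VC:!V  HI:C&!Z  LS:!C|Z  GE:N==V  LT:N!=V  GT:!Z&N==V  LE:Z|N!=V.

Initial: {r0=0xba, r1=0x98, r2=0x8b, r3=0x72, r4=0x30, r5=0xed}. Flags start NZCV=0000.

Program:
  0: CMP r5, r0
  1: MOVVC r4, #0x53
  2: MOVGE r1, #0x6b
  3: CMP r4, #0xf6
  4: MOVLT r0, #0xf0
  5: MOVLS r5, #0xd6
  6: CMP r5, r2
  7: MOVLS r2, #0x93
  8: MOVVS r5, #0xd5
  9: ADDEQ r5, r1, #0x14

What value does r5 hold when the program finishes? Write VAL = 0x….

VAL = 0xd6

[0] flags=0010 → (cmp)
[1] flags=0010 VC?T → r4=0x53
[2] flags=0010 GE?T → r1=0x6b
[3] flags=0000 → (cmp)
[4] flags=0000 LT?F → skip
[5] flags=0000 LS?T → r5=0xd6
[6] flags=0010 → (cmp)
[7] flags=0010 LS?F → skip
[8] flags=0010 VS?F → skip
[9] flags=0010 EQ?F → skip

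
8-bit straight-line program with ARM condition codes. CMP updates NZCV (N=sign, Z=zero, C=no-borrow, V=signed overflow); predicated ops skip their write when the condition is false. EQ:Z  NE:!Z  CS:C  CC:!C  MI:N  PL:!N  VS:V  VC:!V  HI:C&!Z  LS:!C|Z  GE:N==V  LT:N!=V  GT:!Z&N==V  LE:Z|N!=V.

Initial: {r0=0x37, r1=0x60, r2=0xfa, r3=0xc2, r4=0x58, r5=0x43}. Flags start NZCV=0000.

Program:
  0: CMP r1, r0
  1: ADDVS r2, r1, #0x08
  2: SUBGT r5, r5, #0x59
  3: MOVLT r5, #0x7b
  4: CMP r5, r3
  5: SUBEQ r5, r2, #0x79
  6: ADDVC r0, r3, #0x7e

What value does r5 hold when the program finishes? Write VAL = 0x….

0: ✓ CMP  NZCV=0010
1: · ADDVS
2: ✓ SUBGT  r5←0xea
3: · MOVLT
4: ✓ CMP  NZCV=0010
5: · SUBEQ
6: ✓ ADDVC  r0←0x40

VAL = 0xea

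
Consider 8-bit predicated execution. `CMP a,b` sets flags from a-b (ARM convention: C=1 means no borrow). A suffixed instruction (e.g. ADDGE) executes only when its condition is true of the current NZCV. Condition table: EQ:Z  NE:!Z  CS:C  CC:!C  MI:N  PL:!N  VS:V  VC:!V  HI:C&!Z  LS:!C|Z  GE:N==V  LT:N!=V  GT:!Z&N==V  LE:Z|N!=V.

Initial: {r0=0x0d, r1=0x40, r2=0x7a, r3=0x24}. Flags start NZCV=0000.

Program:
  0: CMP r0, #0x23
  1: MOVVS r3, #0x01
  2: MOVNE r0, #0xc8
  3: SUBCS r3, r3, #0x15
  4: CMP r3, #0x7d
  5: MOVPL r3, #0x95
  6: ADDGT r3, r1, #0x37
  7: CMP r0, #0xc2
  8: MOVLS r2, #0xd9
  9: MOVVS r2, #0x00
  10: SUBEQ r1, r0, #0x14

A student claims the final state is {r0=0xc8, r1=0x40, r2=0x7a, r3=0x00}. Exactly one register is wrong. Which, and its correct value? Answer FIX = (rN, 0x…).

FIX = (r3, 0x24)

0: ✓ CMP  NZCV=1000
1: · MOVVS
2: ✓ MOVNE  r0←0xc8
3: · SUBCS
4: ✓ CMP  NZCV=1000
5: · MOVPL
6: · ADDGT
7: ✓ CMP  NZCV=0010
8: · MOVLS
9: · MOVVS
10: · SUBEQ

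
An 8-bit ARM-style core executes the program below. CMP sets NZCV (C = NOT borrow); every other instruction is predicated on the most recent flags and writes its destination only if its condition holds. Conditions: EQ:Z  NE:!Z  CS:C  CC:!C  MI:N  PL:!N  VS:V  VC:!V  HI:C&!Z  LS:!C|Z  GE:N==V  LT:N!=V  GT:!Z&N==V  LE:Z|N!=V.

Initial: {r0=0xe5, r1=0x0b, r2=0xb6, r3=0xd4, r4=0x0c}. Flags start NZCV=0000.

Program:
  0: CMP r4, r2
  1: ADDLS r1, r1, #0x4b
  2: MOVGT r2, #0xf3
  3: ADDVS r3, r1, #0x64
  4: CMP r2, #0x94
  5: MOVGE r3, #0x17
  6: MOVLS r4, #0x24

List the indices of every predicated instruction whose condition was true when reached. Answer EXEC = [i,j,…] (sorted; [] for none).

EXEC = [1,2,5]

[0] flags=0000 → (cmp)
[1] flags=0000 LS?T → r1=0x56
[2] flags=0000 GT?T → r2=0xf3
[3] flags=0000 VS?F → skip
[4] flags=0010 → (cmp)
[5] flags=0010 GE?T → r3=0x17
[6] flags=0010 LS?F → skip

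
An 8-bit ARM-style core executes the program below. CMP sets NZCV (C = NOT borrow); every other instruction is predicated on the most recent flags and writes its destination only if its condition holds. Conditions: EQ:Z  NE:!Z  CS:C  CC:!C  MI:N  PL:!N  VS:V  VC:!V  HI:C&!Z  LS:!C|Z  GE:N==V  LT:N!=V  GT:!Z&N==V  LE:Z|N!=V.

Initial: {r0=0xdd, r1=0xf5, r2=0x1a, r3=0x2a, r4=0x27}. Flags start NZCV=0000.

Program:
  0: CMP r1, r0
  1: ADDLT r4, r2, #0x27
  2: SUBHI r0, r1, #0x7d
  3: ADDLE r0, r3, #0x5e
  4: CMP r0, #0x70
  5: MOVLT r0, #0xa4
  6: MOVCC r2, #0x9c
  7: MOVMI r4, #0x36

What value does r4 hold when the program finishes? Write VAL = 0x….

0: ✓ CMP  NZCV=0010
1: · ADDLT
2: ✓ SUBHI  r0←0x78
3: · ADDLE
4: ✓ CMP  NZCV=0010
5: · MOVLT
6: · MOVCC
7: · MOVMI

VAL = 0x27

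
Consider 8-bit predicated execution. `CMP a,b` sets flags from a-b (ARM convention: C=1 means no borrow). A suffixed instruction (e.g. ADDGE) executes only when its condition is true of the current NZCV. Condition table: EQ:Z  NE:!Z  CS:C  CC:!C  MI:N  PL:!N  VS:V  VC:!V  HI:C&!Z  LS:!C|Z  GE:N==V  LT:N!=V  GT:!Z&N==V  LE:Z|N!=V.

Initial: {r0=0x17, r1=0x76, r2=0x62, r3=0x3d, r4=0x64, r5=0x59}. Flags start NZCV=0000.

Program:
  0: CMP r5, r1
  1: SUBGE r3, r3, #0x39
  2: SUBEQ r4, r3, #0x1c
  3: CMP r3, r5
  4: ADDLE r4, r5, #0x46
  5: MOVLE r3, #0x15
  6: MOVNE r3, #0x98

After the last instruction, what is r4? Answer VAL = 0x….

VAL = 0x9f

0: ✓ CMP  NZCV=1000
1: · SUBGE
2: · SUBEQ
3: ✓ CMP  NZCV=1000
4: ✓ ADDLE  r4←0x9f
5: ✓ MOVLE  r3←0x15
6: ✓ MOVNE  r3←0x98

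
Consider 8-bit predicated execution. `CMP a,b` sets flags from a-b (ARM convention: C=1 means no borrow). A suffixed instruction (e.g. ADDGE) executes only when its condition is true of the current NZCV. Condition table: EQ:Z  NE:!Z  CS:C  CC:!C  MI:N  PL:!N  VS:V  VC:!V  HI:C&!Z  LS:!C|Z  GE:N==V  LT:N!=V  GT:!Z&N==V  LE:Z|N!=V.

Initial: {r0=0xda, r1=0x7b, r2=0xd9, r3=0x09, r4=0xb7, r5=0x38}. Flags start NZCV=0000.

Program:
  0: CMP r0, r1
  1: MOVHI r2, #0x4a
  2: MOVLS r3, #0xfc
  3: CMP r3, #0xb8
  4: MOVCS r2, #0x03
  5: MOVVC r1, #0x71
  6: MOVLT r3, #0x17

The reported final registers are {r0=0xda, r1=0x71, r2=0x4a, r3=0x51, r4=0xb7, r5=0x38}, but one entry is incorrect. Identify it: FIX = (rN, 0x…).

[0] flags=0011 → (cmp)
[1] flags=0011 HI?T → r2=0x4a
[2] flags=0011 LS?F → skip
[3] flags=0000 → (cmp)
[4] flags=0000 CS?F → skip
[5] flags=0000 VC?T → r1=0x71
[6] flags=0000 LT?F → skip

FIX = (r3, 0x09)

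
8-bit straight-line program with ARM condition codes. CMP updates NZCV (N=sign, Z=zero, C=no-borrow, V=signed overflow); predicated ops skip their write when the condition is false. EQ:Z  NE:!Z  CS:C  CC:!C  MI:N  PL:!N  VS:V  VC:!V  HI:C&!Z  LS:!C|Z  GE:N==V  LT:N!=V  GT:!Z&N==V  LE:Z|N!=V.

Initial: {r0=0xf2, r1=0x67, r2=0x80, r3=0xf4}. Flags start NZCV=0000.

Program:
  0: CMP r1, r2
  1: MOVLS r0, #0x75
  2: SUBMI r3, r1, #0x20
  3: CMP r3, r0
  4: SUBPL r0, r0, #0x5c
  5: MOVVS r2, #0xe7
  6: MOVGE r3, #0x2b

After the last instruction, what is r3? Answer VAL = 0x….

0: ✓ CMP  NZCV=1001
1: ✓ MOVLS  r0←0x75
2: ✓ SUBMI  r3←0x47
3: ✓ CMP  NZCV=1000
4: · SUBPL
5: · MOVVS
6: · MOVGE

VAL = 0x47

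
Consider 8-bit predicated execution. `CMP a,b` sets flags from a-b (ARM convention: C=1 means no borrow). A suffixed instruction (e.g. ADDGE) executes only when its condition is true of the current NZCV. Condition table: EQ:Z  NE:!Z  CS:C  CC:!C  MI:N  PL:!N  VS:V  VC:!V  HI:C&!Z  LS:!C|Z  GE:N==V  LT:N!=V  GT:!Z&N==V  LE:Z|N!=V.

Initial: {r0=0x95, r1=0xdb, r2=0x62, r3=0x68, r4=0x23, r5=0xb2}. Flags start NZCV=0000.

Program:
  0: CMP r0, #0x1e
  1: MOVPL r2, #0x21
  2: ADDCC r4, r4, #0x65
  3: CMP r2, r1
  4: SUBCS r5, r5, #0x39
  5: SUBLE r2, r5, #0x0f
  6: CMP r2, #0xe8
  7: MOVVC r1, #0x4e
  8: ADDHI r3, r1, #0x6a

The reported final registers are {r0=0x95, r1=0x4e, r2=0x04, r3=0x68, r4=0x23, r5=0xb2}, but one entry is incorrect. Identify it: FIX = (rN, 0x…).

FIX = (r2, 0x21)

0: ✓ CMP  NZCV=0011
1: ✓ MOVPL  r2←0x21
2: · ADDCC
3: ✓ CMP  NZCV=0000
4: · SUBCS
5: · SUBLE
6: ✓ CMP  NZCV=0000
7: ✓ MOVVC  r1←0x4e
8: · ADDHI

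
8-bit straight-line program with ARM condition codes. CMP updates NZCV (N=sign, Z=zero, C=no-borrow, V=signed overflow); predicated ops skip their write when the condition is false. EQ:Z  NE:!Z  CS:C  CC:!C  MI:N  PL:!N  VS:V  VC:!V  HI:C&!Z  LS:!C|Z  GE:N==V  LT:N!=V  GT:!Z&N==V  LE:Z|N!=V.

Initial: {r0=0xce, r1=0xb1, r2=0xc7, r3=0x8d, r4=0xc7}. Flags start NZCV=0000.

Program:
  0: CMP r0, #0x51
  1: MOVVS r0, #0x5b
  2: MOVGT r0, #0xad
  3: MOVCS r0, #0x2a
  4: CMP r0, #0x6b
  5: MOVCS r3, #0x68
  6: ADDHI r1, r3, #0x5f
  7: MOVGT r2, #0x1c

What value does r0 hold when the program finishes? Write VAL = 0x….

0: ✓ CMP  NZCV=0011
1: ✓ MOVVS  r0←0x5b
2: · MOVGT
3: ✓ MOVCS  r0←0x2a
4: ✓ CMP  NZCV=1000
5: · MOVCS
6: · ADDHI
7: · MOVGT

VAL = 0x2a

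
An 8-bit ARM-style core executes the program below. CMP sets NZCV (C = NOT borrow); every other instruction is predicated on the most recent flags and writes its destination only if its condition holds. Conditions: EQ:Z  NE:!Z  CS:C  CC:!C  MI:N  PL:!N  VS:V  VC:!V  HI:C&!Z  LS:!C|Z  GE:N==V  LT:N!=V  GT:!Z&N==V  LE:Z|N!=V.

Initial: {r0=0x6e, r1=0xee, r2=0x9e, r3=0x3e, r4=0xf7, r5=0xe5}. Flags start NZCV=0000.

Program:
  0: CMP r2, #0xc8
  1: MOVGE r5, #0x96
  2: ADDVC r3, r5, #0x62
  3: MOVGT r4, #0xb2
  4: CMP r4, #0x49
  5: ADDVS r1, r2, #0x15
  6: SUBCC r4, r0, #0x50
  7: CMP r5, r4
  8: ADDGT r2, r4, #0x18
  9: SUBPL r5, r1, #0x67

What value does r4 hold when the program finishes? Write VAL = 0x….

[0] flags=1000 → (cmp)
[1] flags=1000 GE?F → skip
[2] flags=1000 VC?T → r3=0x47
[3] flags=1000 GT?F → skip
[4] flags=1010 → (cmp)
[5] flags=1010 VS?F → skip
[6] flags=1010 CC?F → skip
[7] flags=1000 → (cmp)
[8] flags=1000 GT?F → skip
[9] flags=1000 PL?F → skip

VAL = 0xf7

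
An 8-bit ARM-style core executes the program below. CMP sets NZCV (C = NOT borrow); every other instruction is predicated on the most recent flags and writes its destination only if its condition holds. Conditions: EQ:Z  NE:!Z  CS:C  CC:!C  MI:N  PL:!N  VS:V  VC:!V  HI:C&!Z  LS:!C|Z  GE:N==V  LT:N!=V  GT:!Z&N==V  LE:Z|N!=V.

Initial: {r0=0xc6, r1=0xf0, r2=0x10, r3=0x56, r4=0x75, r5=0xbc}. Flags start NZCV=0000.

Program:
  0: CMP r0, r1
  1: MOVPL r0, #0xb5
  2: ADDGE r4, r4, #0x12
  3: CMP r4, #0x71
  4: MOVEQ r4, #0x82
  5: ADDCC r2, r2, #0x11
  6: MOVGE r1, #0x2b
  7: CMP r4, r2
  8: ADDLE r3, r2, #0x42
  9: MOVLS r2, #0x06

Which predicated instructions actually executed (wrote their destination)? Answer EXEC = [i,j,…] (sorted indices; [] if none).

EXEC = [6]

0: ✓ CMP  NZCV=1000
1: · MOVPL
2: · ADDGE
3: ✓ CMP  NZCV=0010
4: · MOVEQ
5: · ADDCC
6: ✓ MOVGE  r1←0x2b
7: ✓ CMP  NZCV=0010
8: · ADDLE
9: · MOVLS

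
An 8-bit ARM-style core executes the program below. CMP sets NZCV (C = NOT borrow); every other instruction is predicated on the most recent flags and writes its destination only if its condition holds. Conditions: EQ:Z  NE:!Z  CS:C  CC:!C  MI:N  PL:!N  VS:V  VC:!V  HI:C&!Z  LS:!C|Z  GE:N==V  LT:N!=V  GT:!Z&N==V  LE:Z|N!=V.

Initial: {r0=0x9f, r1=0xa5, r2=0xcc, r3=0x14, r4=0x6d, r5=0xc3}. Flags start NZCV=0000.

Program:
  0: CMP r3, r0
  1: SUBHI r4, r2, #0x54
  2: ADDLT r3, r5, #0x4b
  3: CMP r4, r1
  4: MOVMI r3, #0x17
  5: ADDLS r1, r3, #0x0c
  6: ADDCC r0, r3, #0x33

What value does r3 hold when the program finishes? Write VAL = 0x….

VAL = 0x17

[0] flags=0000 → (cmp)
[1] flags=0000 HI?F → skip
[2] flags=0000 LT?F → skip
[3] flags=1001 → (cmp)
[4] flags=1001 MI?T → r3=0x17
[5] flags=1001 LS?T → r1=0x23
[6] flags=1001 CC?T → r0=0x4a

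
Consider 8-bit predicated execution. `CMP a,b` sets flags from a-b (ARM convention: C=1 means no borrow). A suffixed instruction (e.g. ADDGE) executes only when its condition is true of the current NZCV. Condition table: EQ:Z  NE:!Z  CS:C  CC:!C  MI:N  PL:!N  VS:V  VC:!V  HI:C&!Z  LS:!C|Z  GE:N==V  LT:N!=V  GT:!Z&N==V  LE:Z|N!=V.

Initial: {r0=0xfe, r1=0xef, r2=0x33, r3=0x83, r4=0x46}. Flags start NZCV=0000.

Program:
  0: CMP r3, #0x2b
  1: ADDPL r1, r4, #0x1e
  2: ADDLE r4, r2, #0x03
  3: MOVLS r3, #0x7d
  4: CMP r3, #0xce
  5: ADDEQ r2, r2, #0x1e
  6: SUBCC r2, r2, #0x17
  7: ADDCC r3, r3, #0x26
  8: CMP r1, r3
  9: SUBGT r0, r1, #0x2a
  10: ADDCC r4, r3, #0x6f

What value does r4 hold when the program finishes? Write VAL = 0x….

0: ✓ CMP  NZCV=0011
1: ✓ ADDPL  r1←0x64
2: ✓ ADDLE  r4←0x36
3: · MOVLS
4: ✓ CMP  NZCV=1000
5: · ADDEQ
6: ✓ SUBCC  r2←0x1c
7: ✓ ADDCC  r3←0xa9
8: ✓ CMP  NZCV=1001
9: ✓ SUBGT  r0←0x3a
10: ✓ ADDCC  r4←0x18

VAL = 0x18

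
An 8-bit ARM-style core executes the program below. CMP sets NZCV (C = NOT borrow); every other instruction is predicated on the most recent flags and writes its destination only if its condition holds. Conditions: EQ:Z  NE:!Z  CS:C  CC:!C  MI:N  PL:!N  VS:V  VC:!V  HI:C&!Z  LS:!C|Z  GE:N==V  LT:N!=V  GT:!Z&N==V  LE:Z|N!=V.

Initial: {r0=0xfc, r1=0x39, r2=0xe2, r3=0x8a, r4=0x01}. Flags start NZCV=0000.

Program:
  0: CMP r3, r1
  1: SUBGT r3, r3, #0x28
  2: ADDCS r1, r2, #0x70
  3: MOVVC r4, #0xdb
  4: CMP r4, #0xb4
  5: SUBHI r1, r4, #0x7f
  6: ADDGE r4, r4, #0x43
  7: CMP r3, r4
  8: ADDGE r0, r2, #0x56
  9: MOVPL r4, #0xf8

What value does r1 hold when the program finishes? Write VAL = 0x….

[0] flags=0011 → (cmp)
[1] flags=0011 GT?F → skip
[2] flags=0011 CS?T → r1=0x52
[3] flags=0011 VC?F → skip
[4] flags=0000 → (cmp)
[5] flags=0000 HI?F → skip
[6] flags=0000 GE?T → r4=0x44
[7] flags=0011 → (cmp)
[8] flags=0011 GE?F → skip
[9] flags=0011 PL?T → r4=0xf8

VAL = 0x52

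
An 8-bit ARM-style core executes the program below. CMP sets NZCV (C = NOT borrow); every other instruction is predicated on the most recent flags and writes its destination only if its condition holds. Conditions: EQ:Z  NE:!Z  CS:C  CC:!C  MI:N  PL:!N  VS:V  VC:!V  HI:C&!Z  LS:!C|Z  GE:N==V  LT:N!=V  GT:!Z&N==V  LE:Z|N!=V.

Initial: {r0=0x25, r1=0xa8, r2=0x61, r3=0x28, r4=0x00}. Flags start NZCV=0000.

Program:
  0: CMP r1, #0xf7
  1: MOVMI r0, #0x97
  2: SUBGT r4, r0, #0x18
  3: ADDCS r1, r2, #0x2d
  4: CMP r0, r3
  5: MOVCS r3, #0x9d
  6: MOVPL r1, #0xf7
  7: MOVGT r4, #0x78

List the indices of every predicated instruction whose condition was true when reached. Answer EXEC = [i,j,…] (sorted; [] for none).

EXEC = [1,5,6]

[0] flags=1000 → (cmp)
[1] flags=1000 MI?T → r0=0x97
[2] flags=1000 GT?F → skip
[3] flags=1000 CS?F → skip
[4] flags=0011 → (cmp)
[5] flags=0011 CS?T → r3=0x9d
[6] flags=0011 PL?T → r1=0xf7
[7] flags=0011 GT?F → skip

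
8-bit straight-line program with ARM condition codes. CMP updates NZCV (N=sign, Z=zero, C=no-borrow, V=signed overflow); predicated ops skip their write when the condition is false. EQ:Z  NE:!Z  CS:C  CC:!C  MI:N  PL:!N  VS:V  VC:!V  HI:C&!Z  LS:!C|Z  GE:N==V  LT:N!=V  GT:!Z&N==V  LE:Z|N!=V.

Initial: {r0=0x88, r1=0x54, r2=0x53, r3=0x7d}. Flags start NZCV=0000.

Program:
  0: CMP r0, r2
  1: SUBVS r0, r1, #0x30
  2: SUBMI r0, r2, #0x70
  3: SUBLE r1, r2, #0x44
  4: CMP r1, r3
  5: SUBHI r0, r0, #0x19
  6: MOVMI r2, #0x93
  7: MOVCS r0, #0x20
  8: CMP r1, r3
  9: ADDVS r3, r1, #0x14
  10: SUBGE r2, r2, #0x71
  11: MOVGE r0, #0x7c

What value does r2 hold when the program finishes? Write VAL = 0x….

0: ✓ CMP  NZCV=0011
1: ✓ SUBVS  r0←0x24
2: · SUBMI
3: ✓ SUBLE  r1←0x0f
4: ✓ CMP  NZCV=1000
5: · SUBHI
6: ✓ MOVMI  r2←0x93
7: · MOVCS
8: ✓ CMP  NZCV=1000
9: · ADDVS
10: · SUBGE
11: · MOVGE

VAL = 0x93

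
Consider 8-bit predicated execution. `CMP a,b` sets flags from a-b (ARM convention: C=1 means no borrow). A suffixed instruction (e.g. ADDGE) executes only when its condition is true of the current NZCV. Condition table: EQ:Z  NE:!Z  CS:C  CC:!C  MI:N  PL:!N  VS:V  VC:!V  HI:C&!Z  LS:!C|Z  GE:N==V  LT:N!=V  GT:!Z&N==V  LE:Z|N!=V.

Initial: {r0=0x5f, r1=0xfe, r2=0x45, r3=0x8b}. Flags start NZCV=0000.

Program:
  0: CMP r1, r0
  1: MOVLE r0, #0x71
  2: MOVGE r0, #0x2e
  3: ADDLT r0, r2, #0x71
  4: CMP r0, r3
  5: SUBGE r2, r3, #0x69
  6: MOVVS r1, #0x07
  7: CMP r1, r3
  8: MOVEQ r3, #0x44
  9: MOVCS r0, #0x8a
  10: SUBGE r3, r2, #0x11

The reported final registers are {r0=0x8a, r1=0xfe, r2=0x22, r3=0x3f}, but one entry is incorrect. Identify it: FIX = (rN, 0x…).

[0] flags=1010 → (cmp)
[1] flags=1010 LE?T → r0=0x71
[2] flags=1010 GE?F → skip
[3] flags=1010 LT?T → r0=0xb6
[4] flags=0010 → (cmp)
[5] flags=0010 GE?T → r2=0x22
[6] flags=0010 VS?F → skip
[7] flags=0010 → (cmp)
[8] flags=0010 EQ?F → skip
[9] flags=0010 CS?T → r0=0x8a
[10] flags=0010 GE?T → r3=0x11

FIX = (r3, 0x11)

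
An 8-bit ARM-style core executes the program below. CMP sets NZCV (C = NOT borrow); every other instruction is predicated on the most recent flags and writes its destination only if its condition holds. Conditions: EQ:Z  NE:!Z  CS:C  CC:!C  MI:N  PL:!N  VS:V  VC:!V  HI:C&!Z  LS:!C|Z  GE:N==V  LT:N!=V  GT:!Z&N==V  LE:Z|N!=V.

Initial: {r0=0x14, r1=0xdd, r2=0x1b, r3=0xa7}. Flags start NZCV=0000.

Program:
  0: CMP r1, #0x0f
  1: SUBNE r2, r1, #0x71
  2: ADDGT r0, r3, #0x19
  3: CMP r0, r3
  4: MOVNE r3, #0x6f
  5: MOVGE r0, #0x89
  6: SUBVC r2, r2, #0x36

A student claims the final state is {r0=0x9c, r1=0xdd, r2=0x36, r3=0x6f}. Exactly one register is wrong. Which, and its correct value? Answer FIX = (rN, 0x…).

FIX = (r0, 0x89)

0: ✓ CMP  NZCV=1010
1: ✓ SUBNE  r2←0x6c
2: · ADDGT
3: ✓ CMP  NZCV=0000
4: ✓ MOVNE  r3←0x6f
5: ✓ MOVGE  r0←0x89
6: ✓ SUBVC  r2←0x36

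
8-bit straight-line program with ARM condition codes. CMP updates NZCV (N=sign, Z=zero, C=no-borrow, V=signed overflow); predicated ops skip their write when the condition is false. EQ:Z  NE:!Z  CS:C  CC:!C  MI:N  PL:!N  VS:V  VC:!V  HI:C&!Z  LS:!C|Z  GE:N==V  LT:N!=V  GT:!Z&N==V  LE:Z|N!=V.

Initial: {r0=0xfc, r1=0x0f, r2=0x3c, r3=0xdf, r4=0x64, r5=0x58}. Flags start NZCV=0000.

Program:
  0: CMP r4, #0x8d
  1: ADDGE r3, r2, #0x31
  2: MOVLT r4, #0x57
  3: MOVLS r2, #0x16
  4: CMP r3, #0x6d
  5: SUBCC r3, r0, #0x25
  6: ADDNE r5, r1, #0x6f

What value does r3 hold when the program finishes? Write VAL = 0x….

VAL = 0x6d

[0] flags=1001 → (cmp)
[1] flags=1001 GE?T → r3=0x6d
[2] flags=1001 LT?F → skip
[3] flags=1001 LS?T → r2=0x16
[4] flags=0110 → (cmp)
[5] flags=0110 CC?F → skip
[6] flags=0110 NE?F → skip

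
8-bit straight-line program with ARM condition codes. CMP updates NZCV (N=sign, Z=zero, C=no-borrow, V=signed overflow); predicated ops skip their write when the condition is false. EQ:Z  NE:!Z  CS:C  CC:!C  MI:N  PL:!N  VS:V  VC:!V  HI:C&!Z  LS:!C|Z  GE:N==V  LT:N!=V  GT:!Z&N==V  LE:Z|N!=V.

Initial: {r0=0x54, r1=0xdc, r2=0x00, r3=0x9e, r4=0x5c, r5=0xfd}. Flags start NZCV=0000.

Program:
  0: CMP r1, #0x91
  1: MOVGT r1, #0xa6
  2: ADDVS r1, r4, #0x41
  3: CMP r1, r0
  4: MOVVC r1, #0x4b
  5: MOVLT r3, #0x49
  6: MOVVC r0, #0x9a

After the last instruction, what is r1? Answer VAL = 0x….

VAL = 0xa6

[0] flags=0010 → (cmp)
[1] flags=0010 GT?T → r1=0xa6
[2] flags=0010 VS?F → skip
[3] flags=0011 → (cmp)
[4] flags=0011 VC?F → skip
[5] flags=0011 LT?T → r3=0x49
[6] flags=0011 VC?F → skip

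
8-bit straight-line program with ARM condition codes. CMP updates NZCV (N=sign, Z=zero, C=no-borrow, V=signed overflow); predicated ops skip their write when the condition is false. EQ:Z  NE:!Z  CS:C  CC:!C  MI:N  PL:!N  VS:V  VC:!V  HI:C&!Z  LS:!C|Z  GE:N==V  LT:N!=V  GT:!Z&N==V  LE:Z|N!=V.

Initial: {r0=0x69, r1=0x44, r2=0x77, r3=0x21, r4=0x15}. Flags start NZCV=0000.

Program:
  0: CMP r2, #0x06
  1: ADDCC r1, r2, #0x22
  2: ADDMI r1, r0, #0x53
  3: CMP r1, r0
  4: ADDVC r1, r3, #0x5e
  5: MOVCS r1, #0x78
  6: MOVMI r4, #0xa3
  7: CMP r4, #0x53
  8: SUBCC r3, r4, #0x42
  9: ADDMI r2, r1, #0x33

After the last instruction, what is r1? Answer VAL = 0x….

0: ✓ CMP  NZCV=0010
1: · ADDCC
2: · ADDMI
3: ✓ CMP  NZCV=1000
4: ✓ ADDVC  r1←0x7f
5: · MOVCS
6: ✓ MOVMI  r4←0xa3
7: ✓ CMP  NZCV=0011
8: · SUBCC
9: · ADDMI

VAL = 0x7f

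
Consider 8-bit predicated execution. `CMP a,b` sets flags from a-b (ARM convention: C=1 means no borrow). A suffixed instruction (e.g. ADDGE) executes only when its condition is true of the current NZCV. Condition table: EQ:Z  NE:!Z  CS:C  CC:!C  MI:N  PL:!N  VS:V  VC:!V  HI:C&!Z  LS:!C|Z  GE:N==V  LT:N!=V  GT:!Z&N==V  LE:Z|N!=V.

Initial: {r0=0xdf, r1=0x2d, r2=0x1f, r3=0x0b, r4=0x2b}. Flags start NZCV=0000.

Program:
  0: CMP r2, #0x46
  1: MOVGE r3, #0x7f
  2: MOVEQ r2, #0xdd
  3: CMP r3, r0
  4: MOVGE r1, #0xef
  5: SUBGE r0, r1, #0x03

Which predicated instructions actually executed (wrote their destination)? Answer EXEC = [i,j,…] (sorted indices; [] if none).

0: ✓ CMP  NZCV=1000
1: · MOVGE
2: · MOVEQ
3: ✓ CMP  NZCV=0000
4: ✓ MOVGE  r1←0xef
5: ✓ SUBGE  r0←0xec

EXEC = [4,5]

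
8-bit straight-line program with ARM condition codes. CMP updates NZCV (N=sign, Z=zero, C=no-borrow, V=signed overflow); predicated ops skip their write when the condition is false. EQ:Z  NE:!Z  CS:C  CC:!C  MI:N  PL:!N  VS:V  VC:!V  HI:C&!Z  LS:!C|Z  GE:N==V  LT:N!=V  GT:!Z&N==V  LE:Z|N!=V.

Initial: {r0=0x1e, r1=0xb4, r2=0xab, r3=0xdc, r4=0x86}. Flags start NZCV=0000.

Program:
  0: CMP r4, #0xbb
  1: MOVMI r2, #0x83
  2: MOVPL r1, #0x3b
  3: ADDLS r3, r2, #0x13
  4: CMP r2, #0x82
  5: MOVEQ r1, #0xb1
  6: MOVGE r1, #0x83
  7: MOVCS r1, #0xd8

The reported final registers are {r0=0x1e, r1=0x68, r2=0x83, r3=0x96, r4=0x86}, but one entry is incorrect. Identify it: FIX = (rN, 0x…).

FIX = (r1, 0xd8)

[0] flags=1000 → (cmp)
[1] flags=1000 MI?T → r2=0x83
[2] flags=1000 PL?F → skip
[3] flags=1000 LS?T → r3=0x96
[4] flags=0010 → (cmp)
[5] flags=0010 EQ?F → skip
[6] flags=0010 GE?T → r1=0x83
[7] flags=0010 CS?T → r1=0xd8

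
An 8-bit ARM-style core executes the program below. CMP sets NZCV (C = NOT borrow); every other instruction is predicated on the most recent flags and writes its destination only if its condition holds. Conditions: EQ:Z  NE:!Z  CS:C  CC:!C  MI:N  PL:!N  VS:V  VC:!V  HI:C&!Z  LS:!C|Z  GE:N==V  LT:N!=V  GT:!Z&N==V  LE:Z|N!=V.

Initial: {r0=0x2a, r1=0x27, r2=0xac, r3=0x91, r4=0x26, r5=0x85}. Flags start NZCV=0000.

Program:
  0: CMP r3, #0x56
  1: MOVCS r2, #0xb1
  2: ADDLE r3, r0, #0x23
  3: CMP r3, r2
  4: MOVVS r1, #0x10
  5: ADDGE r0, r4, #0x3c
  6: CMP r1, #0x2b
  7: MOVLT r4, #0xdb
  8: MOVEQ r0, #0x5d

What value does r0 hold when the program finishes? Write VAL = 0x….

0: ✓ CMP  NZCV=0011
1: ✓ MOVCS  r2←0xb1
2: ✓ ADDLE  r3←0x4d
3: ✓ CMP  NZCV=1001
4: ✓ MOVVS  r1←0x10
5: ✓ ADDGE  r0←0x62
6: ✓ CMP  NZCV=1000
7: ✓ MOVLT  r4←0xdb
8: · MOVEQ

VAL = 0x62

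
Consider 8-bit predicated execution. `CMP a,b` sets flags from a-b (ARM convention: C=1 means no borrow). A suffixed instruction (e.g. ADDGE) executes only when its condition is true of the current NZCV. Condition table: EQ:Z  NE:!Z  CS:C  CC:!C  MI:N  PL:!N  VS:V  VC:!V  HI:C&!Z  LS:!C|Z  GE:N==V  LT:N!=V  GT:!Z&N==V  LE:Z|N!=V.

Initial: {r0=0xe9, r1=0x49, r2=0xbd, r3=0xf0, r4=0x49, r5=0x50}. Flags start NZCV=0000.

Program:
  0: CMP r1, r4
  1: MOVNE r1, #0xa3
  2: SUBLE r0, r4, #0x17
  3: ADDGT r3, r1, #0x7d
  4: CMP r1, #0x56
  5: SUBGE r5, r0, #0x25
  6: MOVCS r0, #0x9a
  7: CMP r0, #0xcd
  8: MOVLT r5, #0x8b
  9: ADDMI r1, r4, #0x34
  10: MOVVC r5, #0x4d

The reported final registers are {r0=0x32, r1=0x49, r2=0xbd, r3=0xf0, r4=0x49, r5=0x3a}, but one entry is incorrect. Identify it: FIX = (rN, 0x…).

0: ✓ CMP  NZCV=0110
1: · MOVNE
2: ✓ SUBLE  r0←0x32
3: · ADDGT
4: ✓ CMP  NZCV=1000
5: · SUBGE
6: · MOVCS
7: ✓ CMP  NZCV=0000
8: · MOVLT
9: · ADDMI
10: ✓ MOVVC  r5←0x4d

FIX = (r5, 0x4d)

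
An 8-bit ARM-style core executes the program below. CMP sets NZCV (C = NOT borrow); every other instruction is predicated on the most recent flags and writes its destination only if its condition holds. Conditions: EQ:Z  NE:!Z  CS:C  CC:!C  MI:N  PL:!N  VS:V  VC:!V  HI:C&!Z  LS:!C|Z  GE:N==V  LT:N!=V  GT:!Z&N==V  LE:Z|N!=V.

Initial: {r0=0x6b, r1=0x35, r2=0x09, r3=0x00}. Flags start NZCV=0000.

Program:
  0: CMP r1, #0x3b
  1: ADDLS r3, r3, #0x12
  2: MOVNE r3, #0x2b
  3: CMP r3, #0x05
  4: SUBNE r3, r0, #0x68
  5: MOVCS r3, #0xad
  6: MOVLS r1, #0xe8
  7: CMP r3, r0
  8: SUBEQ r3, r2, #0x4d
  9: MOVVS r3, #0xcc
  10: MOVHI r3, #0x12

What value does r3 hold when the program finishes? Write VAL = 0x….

VAL = 0x12

0: ✓ CMP  NZCV=1000
1: ✓ ADDLS  r3←0x12
2: ✓ MOVNE  r3←0x2b
3: ✓ CMP  NZCV=0010
4: ✓ SUBNE  r3←0x03
5: ✓ MOVCS  r3←0xad
6: · MOVLS
7: ✓ CMP  NZCV=0011
8: · SUBEQ
9: ✓ MOVVS  r3←0xcc
10: ✓ MOVHI  r3←0x12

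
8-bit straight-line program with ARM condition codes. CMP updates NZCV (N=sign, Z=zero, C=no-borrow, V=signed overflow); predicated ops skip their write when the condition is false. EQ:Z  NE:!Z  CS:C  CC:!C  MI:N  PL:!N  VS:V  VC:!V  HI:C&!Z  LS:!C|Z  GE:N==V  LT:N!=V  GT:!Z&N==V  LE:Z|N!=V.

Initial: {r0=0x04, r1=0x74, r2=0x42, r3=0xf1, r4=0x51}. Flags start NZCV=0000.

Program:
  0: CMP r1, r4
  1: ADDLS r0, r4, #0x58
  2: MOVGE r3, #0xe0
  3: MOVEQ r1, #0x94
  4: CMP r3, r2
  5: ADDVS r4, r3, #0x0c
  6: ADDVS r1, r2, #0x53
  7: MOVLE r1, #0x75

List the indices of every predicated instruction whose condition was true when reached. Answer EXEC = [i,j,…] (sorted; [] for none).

[0] flags=0010 → (cmp)
[1] flags=0010 LS?F → skip
[2] flags=0010 GE?T → r3=0xe0
[3] flags=0010 EQ?F → skip
[4] flags=1010 → (cmp)
[5] flags=1010 VS?F → skip
[6] flags=1010 VS?F → skip
[7] flags=1010 LE?T → r1=0x75

EXEC = [2,7]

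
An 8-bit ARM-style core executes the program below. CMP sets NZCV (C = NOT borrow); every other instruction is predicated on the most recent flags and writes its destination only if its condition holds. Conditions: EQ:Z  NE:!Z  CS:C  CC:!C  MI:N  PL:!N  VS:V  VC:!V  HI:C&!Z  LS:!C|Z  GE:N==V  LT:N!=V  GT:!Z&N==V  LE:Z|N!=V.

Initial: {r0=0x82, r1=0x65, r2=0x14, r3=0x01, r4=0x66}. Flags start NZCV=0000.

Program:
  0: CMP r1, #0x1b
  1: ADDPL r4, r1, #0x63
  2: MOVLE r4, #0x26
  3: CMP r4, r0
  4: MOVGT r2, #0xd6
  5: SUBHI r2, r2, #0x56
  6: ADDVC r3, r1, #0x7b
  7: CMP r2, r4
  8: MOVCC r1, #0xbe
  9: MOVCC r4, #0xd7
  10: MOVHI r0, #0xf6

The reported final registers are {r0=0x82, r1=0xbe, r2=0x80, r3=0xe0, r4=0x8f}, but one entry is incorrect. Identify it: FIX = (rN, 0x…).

0: ✓ CMP  NZCV=0010
1: ✓ ADDPL  r4←0xc8
2: · MOVLE
3: ✓ CMP  NZCV=0010
4: ✓ MOVGT  r2←0xd6
5: ✓ SUBHI  r2←0x80
6: ✓ ADDVC  r3←0xe0
7: ✓ CMP  NZCV=1000
8: ✓ MOVCC  r1←0xbe
9: ✓ MOVCC  r4←0xd7
10: · MOVHI

FIX = (r4, 0xd7)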